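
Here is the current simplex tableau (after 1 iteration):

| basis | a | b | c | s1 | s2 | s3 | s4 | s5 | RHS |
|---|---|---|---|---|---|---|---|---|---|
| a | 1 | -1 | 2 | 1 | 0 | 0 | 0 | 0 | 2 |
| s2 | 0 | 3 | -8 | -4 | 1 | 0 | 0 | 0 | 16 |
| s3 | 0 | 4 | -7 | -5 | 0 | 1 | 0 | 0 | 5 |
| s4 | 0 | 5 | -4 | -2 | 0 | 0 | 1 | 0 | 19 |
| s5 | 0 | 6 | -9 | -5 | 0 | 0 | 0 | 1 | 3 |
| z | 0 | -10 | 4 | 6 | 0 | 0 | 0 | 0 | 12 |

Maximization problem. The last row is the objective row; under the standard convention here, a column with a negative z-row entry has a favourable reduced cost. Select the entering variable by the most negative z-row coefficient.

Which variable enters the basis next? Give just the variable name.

Objective-row coefficients: a: 0, b: -10, c: 4, s1: 6, s2: 0, s3: 0, s4: 0, s5: 0.
The most negative is -10 in column b, so b enters.

b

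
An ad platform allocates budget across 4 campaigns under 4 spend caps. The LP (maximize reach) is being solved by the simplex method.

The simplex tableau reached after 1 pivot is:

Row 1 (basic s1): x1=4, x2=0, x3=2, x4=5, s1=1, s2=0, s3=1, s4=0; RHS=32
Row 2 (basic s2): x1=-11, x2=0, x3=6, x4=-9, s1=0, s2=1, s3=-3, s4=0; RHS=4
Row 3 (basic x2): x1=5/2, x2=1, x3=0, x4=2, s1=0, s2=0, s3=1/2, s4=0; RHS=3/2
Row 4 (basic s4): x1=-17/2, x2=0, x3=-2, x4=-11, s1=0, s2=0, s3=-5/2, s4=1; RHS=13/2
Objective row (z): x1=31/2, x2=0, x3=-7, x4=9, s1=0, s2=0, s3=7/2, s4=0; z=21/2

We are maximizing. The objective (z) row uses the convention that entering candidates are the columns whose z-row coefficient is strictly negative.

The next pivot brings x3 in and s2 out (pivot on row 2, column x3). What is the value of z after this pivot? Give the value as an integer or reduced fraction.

91/6

Minimum ratio for x3: 4/6 = 2/3.
z changes by −(z-row coeff of x3)·ratio = −(-7)·(2/3) = 14/3.
New z = 21/2 + (14/3) = 91/6.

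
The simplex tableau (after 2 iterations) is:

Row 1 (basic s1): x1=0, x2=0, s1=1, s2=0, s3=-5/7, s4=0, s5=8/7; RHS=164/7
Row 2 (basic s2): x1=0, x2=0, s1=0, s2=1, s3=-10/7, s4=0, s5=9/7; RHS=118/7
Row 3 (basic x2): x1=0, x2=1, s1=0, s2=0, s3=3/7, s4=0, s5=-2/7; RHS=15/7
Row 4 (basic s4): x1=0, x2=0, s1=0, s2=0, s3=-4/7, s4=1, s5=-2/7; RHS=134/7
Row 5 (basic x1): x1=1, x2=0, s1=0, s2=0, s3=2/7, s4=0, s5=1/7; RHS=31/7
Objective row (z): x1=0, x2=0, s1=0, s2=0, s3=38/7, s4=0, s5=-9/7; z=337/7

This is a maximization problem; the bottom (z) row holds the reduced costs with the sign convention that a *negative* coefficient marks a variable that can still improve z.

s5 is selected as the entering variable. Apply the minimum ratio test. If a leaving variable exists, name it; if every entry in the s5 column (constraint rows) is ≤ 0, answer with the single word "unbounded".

s2

Ratios: row 1 (s1): (164/7)/(8/7) = 41/2; row 2 (s2): (118/7)/(9/7) = 118/9; row 3 (x2): entry -2/7 ≤ 0, skip; row 4 (s4): entry -2/7 ≤ 0, skip; row 5 (x1): (31/7)/(1/7) = 31.
Minimum ratio is in the s2 row, so s2 leaves.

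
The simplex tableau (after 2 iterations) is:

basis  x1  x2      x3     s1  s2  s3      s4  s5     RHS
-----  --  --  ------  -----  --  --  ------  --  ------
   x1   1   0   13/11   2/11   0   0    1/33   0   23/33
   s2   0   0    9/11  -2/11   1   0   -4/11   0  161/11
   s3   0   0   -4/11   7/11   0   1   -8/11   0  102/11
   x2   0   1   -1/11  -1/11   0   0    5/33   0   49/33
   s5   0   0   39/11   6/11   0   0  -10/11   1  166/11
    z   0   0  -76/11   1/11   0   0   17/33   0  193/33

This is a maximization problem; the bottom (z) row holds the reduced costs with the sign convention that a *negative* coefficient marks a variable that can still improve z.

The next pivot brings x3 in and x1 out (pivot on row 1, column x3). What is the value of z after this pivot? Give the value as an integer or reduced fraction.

129/13

Minimum ratio for x3: (23/33)/(13/11) = 23/39.
z changes by −(z-row coeff of x3)·ratio = −(-76/11)·(23/39) = 1748/429.
New z = 193/33 + (1748/429) = 129/13.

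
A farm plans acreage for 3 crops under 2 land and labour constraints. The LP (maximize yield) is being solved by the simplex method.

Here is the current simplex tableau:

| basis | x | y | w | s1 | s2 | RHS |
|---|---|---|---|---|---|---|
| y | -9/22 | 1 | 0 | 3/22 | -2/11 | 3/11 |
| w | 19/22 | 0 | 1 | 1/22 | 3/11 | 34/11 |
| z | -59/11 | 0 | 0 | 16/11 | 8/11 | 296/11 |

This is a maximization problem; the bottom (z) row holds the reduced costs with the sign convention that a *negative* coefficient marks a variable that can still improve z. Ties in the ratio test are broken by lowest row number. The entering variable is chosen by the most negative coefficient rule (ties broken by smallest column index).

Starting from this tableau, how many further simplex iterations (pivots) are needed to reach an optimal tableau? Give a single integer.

1

pivot: x in, w out → z = 876/19
No improving column remains; optimal.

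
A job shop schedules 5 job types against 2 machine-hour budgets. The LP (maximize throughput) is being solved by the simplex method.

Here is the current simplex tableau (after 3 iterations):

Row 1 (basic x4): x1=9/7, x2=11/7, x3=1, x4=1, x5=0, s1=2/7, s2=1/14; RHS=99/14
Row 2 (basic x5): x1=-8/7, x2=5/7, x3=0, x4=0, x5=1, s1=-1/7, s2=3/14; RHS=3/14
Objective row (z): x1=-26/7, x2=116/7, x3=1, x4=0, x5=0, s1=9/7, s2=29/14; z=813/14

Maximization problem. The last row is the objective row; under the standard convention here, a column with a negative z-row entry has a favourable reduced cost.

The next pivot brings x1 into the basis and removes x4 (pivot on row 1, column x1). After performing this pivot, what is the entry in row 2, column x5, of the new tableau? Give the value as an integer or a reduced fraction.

1

Pivot element is row 1, column x1: 9/7.
Normalize row 1: new (row 1, x5) = 0/(9/7) = 0.
row 2 ← row 2 − (-8/7)·(new row 1): 1 − (-8/7)·0 = 1.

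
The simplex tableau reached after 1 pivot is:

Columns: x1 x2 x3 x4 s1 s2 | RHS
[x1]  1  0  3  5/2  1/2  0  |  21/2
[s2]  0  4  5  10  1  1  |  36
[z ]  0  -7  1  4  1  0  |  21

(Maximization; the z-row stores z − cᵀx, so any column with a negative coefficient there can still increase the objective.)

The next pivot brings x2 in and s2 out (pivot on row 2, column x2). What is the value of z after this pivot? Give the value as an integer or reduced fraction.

84

Minimum ratio for x2: 36/4 = 9.
z changes by −(z-row coeff of x2)·ratio = −(-7)·9 = 63.
New z = 21 + 63 = 84.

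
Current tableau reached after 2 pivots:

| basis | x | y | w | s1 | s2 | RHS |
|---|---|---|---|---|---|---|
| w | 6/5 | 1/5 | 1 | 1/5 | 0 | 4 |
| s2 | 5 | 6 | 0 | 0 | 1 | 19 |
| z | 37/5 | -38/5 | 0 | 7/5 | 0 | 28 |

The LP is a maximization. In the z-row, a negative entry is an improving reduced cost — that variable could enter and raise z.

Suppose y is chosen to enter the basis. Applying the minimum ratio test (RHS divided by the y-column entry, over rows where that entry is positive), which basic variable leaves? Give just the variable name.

s2

Ratios: row 1 (w): 4/(1/5) = 20; row 2 (s2): 19/6 = 19/6.
Minimum ratio 19/6 is in the s2 row, so s2 leaves.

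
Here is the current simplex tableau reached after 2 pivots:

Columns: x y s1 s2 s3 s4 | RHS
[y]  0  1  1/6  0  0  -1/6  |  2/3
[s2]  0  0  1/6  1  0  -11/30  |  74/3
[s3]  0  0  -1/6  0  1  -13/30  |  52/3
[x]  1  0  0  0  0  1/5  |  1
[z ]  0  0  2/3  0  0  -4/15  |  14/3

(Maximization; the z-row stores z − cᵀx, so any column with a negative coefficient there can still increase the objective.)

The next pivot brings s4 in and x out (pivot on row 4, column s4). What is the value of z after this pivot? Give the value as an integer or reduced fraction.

Minimum ratio for s4: 1/(1/5) = 5.
z changes by −(z-row coeff of s4)·ratio = −(-4/15)·5 = 4/3.
New z = 14/3 + (4/3) = 6.

6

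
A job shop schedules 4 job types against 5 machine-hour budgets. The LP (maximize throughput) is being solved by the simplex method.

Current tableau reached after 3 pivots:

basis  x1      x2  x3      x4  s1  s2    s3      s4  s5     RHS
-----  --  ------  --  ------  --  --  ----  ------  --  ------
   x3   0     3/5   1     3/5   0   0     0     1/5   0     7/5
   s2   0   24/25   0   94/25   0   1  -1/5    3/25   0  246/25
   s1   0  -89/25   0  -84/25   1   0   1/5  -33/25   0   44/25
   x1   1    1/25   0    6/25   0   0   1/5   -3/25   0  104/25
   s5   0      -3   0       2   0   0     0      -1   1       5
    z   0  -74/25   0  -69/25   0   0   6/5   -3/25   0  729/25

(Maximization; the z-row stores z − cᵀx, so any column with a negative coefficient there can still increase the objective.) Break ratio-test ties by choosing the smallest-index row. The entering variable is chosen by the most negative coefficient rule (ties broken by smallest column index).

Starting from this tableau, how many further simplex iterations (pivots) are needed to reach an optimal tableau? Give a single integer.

1

pivot: x2 in, x3 out → z = 541/15
No improving column remains; optimal.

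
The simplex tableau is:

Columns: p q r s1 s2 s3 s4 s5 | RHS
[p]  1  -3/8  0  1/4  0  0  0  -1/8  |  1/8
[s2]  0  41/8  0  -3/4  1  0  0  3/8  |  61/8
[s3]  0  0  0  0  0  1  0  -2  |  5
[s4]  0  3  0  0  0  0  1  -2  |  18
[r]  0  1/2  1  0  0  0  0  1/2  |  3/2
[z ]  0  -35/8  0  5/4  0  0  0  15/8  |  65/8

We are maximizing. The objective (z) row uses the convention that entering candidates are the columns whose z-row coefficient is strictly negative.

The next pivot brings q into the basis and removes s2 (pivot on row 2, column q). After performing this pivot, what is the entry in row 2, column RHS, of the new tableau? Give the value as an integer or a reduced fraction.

61/41

Pivot element is row 2, column q: 41/8.
Normalize row 2: new (row 2, RHS) = (61/8)/(41/8) = 61/41.
Row 2 is the pivot row, so the entry is 61/41.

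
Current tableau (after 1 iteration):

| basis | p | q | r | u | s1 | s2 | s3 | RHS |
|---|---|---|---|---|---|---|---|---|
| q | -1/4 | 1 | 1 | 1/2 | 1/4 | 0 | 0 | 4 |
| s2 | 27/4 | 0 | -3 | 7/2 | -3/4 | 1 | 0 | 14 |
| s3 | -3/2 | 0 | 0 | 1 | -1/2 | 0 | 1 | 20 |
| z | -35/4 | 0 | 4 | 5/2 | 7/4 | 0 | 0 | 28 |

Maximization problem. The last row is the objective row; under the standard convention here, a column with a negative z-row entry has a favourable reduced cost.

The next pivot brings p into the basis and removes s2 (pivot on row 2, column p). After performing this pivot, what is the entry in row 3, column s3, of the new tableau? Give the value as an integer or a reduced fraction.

Pivot element is row 2, column p: 27/4.
Normalize row 2: new (row 2, s3) = 0/(27/4) = 0.
row 3 ← row 3 − (-3/2)·(new row 2): 1 − (-3/2)·0 = 1.

1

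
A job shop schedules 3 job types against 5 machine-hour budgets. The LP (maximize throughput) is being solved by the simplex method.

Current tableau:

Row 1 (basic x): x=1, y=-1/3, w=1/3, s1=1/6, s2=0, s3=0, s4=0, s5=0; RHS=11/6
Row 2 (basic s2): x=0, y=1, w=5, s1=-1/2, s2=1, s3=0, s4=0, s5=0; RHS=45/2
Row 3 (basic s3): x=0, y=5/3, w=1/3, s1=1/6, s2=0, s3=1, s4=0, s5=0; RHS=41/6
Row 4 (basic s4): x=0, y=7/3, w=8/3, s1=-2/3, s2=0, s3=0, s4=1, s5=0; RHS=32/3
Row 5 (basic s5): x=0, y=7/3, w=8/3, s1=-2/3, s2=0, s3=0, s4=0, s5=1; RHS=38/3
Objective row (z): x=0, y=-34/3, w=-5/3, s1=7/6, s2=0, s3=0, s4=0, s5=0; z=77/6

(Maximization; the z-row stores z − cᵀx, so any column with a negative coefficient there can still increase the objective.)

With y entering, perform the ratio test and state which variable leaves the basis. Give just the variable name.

s3

Ratios: row 1 (x): entry -1/3 ≤ 0, skip; row 2 (s2): (45/2)/1 = 45/2; row 3 (s3): (41/6)/(5/3) = 41/10; row 4 (s4): (32/3)/(7/3) = 32/7; row 5 (s5): (38/3)/(7/3) = 38/7.
Minimum ratio 41/10 is in the s3 row, so s3 leaves.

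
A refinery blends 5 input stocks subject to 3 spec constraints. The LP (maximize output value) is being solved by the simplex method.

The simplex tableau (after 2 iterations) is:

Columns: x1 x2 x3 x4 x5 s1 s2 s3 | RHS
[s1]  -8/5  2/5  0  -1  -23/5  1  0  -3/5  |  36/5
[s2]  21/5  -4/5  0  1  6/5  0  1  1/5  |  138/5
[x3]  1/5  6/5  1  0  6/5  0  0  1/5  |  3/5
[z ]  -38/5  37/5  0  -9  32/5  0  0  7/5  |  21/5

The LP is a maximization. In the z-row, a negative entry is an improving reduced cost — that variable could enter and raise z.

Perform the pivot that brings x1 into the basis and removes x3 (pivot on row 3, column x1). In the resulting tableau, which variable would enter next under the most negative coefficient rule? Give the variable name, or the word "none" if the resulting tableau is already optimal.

Pivot element 1/5. New z-row = old z-row − (-38/5)·(row 3/(1/5)).
Updated z-row coefficients: x1: 0, x2: 53, x3: 38, x4: -9, x5: 52, s1: 0, s2: 0, s3: 9.
The most negative is -9 in column x4, so x4 would enter next.

x4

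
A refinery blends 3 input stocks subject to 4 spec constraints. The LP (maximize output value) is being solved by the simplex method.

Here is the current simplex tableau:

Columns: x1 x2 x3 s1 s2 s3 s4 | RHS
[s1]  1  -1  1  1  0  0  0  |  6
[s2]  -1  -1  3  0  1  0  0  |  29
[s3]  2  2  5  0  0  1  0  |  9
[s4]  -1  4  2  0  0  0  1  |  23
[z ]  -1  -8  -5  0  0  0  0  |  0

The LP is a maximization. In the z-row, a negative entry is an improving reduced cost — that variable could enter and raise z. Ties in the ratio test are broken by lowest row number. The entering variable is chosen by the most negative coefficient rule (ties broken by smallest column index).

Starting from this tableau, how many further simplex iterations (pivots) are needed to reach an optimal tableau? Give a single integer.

1

pivot: x2 in, s3 out → z = 36
No improving column remains; optimal.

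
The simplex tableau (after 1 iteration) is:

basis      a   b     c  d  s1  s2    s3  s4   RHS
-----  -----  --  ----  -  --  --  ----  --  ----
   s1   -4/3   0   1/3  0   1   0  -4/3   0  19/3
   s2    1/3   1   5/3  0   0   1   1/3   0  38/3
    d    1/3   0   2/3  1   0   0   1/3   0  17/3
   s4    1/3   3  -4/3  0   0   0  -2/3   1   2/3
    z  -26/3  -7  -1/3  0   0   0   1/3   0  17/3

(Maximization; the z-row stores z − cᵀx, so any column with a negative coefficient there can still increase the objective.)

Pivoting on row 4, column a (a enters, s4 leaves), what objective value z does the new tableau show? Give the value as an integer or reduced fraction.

23

Minimum ratio for a: (2/3)/(1/3) = 2.
z changes by −(z-row coeff of a)·ratio = −(-26/3)·2 = 52/3.
New z = 17/3 + (52/3) = 23.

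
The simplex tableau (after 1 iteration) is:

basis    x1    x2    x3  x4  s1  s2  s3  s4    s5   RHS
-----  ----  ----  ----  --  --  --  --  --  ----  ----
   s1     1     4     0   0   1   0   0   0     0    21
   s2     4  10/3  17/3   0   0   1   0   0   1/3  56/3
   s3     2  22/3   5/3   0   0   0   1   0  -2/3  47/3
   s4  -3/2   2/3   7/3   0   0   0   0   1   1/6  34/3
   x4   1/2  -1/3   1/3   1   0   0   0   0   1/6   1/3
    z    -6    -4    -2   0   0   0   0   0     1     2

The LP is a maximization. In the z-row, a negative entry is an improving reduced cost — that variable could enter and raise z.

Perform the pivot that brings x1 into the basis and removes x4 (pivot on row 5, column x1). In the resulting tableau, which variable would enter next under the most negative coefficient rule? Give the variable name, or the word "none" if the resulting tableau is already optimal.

x2

Pivot element 1/2. New z-row = old z-row − (-6)·(row 5/(1/2)).
Updated z-row coefficients: x1: 0, x2: -8, x3: 2, x4: 12, s1: 0, s2: 0, s3: 0, s4: 0, s5: 3.
The most negative is -8 in column x2, so x2 would enter next.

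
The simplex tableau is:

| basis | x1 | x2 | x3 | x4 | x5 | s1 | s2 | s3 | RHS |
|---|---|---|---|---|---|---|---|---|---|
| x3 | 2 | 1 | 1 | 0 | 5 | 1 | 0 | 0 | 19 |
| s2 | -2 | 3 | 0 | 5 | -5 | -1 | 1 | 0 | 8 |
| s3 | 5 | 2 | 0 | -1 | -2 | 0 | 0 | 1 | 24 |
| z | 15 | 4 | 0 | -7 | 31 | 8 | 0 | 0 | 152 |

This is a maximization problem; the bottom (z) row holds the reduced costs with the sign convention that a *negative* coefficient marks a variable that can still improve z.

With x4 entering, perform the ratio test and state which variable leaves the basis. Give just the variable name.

Ratios: row 1 (x3): entry 0 ≤ 0, skip; row 2 (s2): 8/5 = 8/5; row 3 (s3): entry -1 ≤ 0, skip.
Minimum ratio 8/5 is in the s2 row, so s2 leaves.

s2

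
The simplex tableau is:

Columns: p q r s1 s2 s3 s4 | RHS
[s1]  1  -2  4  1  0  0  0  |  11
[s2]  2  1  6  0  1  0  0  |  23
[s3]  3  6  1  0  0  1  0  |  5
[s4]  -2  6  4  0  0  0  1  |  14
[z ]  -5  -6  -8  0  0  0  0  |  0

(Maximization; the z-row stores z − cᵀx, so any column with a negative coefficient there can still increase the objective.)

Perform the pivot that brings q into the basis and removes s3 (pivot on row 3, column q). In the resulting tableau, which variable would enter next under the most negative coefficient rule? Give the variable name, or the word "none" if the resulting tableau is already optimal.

Pivot element 6. New z-row = old z-row − (-6)·(row 3/6).
Updated z-row coefficients: p: -2, q: 0, r: -7, s1: 0, s2: 0, s3: 1, s4: 0.
The most negative is -7 in column r, so r would enter next.

r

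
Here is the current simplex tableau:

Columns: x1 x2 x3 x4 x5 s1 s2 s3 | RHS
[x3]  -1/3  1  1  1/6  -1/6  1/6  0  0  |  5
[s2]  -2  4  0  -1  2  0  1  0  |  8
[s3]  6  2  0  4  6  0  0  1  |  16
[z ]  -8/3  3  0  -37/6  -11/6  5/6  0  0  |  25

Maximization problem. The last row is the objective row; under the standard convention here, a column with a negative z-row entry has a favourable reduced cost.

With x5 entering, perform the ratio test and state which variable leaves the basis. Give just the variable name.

s3

Ratios: row 1 (x3): entry -1/6 ≤ 0, skip; row 2 (s2): 8/2 = 4; row 3 (s3): 16/6 = 8/3.
Minimum ratio 8/3 is in the s3 row, so s3 leaves.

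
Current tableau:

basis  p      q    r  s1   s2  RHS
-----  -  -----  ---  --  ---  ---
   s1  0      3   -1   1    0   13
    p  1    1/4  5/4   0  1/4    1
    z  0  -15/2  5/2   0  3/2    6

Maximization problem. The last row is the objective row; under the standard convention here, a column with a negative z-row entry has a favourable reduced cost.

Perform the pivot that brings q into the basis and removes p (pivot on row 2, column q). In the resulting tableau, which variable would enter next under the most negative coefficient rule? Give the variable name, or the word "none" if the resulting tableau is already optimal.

Pivot element 1/4. New z-row = old z-row − (-15/2)·(row 2/(1/4)).
Updated z-row coefficients: p: 30, q: 0, r: 40, s1: 0, s2: 9.
No coefficient is strictly negative; the tableau after this pivot is optimal.

none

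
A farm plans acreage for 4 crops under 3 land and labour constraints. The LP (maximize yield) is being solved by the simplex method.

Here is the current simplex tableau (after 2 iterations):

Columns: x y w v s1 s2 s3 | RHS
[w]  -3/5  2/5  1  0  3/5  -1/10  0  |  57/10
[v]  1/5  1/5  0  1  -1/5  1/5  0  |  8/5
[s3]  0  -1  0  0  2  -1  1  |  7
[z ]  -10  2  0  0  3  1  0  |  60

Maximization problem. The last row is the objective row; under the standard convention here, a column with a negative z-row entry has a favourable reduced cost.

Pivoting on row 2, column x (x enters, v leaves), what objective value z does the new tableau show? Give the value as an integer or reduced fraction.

140

Minimum ratio for x: (8/5)/(1/5) = 8.
z changes by −(z-row coeff of x)·ratio = −(-10)·8 = 80.
New z = 60 + 80 = 140.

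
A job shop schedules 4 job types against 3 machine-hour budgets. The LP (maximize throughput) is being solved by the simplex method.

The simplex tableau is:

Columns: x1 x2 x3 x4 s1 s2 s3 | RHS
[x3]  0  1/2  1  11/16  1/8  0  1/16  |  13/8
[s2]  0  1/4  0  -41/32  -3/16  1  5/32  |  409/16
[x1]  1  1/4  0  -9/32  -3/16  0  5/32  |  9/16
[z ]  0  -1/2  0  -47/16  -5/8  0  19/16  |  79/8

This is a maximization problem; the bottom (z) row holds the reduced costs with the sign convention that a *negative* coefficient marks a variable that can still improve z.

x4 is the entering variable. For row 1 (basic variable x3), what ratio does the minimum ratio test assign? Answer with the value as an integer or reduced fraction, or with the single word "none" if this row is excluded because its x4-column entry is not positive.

Ratio = RHS / (x4 entry) = (13/8) / (11/16) = 26/11.

26/11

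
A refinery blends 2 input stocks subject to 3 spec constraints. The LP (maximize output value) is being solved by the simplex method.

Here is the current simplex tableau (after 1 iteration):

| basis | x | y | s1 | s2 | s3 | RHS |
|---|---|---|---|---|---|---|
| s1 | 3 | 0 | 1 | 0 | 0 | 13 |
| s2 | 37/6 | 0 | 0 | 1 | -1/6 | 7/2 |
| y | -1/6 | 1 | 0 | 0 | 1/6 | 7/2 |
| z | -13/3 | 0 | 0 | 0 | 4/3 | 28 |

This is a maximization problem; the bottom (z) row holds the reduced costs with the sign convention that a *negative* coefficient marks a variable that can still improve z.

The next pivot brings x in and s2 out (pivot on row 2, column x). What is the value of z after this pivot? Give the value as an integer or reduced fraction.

Minimum ratio for x: (7/2)/(37/6) = 21/37.
z changes by −(z-row coeff of x)·ratio = −(-13/3)·(21/37) = 91/37.
New z = 28 + (91/37) = 1127/37.

1127/37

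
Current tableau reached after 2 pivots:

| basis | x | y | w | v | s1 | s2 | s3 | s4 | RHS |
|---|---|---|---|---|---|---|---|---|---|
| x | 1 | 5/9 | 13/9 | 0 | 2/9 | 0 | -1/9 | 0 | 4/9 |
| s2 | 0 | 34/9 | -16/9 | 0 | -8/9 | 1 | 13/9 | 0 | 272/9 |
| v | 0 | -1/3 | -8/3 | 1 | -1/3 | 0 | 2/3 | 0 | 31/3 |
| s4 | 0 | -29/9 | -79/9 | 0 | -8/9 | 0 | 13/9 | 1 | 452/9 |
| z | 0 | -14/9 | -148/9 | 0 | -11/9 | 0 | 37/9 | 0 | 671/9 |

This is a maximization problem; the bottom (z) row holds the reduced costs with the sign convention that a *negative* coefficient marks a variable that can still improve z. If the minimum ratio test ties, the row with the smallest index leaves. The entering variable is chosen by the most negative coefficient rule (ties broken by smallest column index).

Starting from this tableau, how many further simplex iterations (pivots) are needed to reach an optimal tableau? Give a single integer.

1

pivot: w in, x out → z = 1035/13
No improving column remains; optimal.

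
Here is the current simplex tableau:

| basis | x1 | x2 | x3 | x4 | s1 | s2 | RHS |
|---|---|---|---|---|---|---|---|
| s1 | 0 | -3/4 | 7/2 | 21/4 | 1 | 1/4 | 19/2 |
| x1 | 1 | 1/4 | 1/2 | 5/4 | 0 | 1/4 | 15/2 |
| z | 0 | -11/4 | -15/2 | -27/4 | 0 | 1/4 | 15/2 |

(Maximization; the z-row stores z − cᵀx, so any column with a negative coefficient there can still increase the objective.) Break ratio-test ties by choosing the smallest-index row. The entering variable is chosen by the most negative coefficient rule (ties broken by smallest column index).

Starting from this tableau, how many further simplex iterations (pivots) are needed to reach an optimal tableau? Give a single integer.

pivot: x3 in, s1 out → z = 195/7
pivot: x2 in, x1 out → z = 514/5
No improving column remains; optimal.

2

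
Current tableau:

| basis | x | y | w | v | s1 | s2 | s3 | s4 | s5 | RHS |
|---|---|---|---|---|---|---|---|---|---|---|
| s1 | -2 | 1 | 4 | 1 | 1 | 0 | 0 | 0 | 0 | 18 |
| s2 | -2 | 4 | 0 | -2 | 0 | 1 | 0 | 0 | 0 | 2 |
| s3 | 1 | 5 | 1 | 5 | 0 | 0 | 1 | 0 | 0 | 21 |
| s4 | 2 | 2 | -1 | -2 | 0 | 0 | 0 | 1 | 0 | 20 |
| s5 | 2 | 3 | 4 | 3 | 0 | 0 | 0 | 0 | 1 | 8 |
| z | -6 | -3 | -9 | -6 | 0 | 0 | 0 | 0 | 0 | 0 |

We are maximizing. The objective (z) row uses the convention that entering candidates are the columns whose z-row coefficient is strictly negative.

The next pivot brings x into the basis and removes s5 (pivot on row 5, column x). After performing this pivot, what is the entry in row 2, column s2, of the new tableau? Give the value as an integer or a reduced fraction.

Pivot element is row 5, column x: 2.
Normalize row 5: new (row 5, s2) = 0/2 = 0.
row 2 ← row 2 − (-2)·(new row 5): 1 − (-2)·0 = 1.

1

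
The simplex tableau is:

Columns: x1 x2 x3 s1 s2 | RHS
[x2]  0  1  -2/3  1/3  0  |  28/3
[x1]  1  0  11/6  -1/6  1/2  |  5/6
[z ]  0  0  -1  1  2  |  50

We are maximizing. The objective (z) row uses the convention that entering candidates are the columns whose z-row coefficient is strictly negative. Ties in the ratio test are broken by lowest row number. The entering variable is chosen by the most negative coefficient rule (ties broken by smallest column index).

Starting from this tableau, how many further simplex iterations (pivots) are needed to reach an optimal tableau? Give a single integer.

pivot: x3 in, x1 out → z = 555/11
No improving column remains; optimal.

1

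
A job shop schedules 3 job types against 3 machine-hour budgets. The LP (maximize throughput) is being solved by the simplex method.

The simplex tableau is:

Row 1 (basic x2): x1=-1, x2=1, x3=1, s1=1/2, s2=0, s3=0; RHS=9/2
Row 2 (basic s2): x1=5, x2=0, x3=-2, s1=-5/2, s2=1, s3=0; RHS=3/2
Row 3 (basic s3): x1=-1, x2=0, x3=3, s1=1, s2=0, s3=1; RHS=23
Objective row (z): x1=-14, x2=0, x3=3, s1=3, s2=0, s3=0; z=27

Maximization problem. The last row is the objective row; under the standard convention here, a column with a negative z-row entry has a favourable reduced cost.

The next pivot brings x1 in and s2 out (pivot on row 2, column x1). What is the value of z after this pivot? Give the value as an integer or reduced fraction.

Minimum ratio for x1: (3/2)/5 = 3/10.
z changes by −(z-row coeff of x1)·ratio = −(-14)·(3/10) = 21/5.
New z = 27 + (21/5) = 156/5.

156/5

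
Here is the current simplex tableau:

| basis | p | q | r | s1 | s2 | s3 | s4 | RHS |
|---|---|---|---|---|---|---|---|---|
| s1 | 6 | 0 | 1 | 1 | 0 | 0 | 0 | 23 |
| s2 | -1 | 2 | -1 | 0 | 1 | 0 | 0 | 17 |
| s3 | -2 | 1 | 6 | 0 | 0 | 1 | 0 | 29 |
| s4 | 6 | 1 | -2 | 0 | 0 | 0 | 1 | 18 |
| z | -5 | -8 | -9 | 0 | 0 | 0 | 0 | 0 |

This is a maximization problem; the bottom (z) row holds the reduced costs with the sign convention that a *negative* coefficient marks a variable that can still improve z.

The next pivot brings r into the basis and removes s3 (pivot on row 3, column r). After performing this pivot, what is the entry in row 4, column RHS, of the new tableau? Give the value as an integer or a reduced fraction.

Pivot element is row 3, column r: 6.
Normalize row 3: new (row 3, RHS) = 29/6 = 29/6.
row 4 ← row 4 − (-2)·(new row 3): 18 − (-2)·(29/6) = 83/3.

83/3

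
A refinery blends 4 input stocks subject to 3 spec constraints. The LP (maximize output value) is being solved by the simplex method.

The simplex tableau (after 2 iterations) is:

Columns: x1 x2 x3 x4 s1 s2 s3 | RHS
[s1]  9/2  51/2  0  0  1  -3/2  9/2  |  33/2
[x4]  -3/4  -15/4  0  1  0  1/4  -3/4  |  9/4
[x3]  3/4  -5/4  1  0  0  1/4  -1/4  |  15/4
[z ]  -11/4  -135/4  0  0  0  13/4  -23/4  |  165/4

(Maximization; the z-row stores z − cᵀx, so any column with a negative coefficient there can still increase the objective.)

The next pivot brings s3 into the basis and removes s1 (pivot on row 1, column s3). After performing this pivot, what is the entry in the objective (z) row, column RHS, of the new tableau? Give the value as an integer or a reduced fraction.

Pivot element is row 1, column s3: 9/2.
Normalize row 1: new (row 1, RHS) = (33/2)/(9/2) = 11/3.
z-row ← z-row − (-23/4)·(new row 1): 165/4 − (-23/4)·(11/3) = 187/3.

187/3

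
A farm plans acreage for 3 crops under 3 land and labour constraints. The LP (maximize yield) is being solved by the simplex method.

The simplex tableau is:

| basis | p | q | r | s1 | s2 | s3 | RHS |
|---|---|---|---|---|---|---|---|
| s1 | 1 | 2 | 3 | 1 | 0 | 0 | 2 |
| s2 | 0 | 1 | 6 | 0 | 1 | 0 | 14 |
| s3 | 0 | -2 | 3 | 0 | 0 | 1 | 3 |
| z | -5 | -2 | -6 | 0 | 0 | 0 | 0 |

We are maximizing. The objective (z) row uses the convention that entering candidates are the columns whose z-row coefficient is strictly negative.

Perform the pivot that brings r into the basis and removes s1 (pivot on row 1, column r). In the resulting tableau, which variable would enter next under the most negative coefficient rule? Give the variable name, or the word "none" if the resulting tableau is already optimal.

p

Pivot element 3. New z-row = old z-row − (-6)·(row 1/3).
Updated z-row coefficients: p: -3, q: 2, r: 0, s1: 2, s2: 0, s3: 0.
The most negative is -3 in column p, so p would enter next.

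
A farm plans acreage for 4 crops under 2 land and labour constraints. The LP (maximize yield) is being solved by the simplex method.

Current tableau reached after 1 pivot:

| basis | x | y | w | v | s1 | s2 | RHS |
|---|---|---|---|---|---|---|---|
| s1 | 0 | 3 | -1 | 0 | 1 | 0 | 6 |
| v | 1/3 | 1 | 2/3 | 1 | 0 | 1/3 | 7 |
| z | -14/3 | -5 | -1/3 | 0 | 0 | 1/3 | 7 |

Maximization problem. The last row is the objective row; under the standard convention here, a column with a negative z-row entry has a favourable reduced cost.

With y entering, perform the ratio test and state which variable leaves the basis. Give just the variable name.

s1

Ratios: row 1 (s1): 6/3 = 2; row 2 (v): 7/1 = 7.
Minimum ratio 2 is in the s1 row, so s1 leaves.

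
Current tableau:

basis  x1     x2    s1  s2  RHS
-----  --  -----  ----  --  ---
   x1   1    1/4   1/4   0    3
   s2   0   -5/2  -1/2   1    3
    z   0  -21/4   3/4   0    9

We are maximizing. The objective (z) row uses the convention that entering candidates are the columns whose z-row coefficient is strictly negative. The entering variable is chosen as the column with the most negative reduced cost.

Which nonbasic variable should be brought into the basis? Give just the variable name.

x2

Objective-row coefficients: x1: 0, x2: -21/4, s1: 3/4, s2: 0.
The most negative is -21/4 in column x2, so x2 enters.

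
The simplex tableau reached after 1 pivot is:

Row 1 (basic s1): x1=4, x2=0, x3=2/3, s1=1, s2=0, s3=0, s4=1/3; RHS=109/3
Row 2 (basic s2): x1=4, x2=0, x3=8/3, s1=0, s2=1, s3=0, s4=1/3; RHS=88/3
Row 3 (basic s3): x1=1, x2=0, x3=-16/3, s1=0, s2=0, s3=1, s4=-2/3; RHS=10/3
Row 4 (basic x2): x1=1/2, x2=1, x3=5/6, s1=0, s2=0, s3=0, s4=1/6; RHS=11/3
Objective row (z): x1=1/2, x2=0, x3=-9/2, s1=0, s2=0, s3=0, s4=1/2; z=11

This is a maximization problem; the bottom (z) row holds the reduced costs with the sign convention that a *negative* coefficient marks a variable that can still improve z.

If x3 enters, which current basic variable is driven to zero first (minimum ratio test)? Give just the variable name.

Ratios: row 1 (s1): (109/3)/(2/3) = 109/2; row 2 (s2): (88/3)/(8/3) = 11; row 3 (s3): entry -16/3 ≤ 0, skip; row 4 (x2): (11/3)/(5/6) = 22/5.
Minimum ratio 22/5 is in the x2 row, so x2 leaves.

x2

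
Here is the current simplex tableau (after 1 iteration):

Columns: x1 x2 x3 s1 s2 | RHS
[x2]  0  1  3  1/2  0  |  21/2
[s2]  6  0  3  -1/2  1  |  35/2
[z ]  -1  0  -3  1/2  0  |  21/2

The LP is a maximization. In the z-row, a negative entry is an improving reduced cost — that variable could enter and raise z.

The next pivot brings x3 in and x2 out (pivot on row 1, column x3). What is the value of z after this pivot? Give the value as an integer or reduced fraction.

Minimum ratio for x3: (21/2)/3 = 7/2.
z changes by −(z-row coeff of x3)·ratio = −(-3)·(7/2) = 21/2.
New z = 21/2 + (21/2) = 21.

21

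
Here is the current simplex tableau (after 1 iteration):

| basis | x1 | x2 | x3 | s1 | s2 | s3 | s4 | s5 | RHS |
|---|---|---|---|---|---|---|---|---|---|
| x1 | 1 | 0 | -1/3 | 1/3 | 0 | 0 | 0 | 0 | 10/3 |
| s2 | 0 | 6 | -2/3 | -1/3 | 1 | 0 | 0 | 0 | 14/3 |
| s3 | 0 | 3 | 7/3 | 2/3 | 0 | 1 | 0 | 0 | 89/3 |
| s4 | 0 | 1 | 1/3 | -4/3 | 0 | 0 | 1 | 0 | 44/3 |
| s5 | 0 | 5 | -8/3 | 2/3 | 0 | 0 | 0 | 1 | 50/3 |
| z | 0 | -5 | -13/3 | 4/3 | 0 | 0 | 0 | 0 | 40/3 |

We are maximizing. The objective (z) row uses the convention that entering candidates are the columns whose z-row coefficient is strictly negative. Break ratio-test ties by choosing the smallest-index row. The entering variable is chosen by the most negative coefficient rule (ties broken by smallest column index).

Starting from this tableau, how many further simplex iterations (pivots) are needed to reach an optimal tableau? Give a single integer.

pivot: x2 in, s2 out → z = 155/9
pivot: x3 in, s3 out → z = 202/3
pivot: s2 in, x2 out → z = 479/7
No improving column remains; optimal.

3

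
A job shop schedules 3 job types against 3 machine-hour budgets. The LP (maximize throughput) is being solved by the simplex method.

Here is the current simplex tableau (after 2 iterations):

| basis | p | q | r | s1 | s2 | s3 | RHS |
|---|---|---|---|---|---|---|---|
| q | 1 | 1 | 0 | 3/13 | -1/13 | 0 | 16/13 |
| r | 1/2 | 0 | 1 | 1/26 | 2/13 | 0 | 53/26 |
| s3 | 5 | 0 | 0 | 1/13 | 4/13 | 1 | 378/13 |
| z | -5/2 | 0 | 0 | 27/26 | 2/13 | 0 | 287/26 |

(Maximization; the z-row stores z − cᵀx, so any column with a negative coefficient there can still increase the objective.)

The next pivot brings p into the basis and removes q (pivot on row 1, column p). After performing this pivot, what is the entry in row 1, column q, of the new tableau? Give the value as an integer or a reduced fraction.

Pivot element is row 1, column p: 1.
Normalize row 1: new (row 1, q) = 1/1 = 1.
Row 1 is the pivot row, so the entry is 1.

1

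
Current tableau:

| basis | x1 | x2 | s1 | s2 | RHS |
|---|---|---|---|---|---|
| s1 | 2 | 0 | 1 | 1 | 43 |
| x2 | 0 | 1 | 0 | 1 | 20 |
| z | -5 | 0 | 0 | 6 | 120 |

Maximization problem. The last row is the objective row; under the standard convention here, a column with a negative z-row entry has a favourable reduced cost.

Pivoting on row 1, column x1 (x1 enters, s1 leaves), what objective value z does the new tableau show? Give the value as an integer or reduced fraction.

455/2

Minimum ratio for x1: 43/2 = 43/2.
z changes by −(z-row coeff of x1)·ratio = −(-5)·(43/2) = 215/2.
New z = 120 + (215/2) = 455/2.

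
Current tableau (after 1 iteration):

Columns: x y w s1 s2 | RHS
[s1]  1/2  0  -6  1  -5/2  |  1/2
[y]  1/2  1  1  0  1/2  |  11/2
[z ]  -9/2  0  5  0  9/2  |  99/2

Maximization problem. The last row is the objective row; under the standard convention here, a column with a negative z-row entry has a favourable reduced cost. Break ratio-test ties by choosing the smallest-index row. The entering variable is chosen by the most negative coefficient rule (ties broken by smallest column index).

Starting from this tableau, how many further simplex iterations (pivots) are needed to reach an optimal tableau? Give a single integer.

pivot: x in, s1 out → z = 54
pivot: w in, y out → z = 89
No improving column remains; optimal.

2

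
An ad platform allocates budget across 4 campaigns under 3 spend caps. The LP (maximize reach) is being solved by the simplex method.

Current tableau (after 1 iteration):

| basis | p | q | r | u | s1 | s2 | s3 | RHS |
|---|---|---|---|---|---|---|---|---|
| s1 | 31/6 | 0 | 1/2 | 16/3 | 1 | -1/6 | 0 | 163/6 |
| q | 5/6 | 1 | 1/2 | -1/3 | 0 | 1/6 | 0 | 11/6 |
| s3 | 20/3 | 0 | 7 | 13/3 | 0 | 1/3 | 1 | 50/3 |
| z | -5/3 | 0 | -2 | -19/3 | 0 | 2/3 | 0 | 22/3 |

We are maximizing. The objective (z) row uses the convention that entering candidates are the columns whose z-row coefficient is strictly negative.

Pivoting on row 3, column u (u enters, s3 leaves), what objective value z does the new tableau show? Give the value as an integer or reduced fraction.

412/13

Minimum ratio for u: (50/3)/(13/3) = 50/13.
z changes by −(z-row coeff of u)·ratio = −(-19/3)·(50/13) = 950/39.
New z = 22/3 + (950/39) = 412/13.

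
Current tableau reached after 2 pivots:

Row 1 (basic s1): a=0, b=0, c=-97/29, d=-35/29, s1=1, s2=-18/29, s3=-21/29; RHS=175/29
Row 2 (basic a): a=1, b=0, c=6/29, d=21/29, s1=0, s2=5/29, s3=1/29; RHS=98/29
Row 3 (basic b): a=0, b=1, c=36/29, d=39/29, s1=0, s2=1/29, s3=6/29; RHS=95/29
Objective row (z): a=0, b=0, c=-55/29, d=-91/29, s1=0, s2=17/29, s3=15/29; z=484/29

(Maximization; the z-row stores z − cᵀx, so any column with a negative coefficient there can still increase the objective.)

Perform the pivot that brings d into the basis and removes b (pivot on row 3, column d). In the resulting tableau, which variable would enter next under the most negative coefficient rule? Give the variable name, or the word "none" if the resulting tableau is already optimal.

Pivot element 39/29. New z-row = old z-row − (-91/29)·(row 3/(39/29)).
Updated z-row coefficients: a: 0, b: 7/3, c: 1, d: 0, s1: 0, s2: 2/3, s3: 1.
No coefficient is strictly negative; the tableau after this pivot is optimal.

none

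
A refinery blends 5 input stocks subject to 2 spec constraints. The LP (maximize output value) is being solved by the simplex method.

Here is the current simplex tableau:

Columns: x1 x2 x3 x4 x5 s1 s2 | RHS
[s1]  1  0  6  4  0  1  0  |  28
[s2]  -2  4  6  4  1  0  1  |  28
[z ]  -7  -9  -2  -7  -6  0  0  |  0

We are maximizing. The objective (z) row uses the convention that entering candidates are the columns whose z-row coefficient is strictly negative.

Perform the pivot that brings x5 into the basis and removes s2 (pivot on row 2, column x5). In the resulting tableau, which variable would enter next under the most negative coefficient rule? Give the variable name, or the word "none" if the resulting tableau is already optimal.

x1

Pivot element 1. New z-row = old z-row − (-6)·(row 2/1).
Updated z-row coefficients: x1: -19, x2: 15, x3: 34, x4: 17, x5: 0, s1: 0, s2: 6.
The most negative is -19 in column x1, so x1 would enter next.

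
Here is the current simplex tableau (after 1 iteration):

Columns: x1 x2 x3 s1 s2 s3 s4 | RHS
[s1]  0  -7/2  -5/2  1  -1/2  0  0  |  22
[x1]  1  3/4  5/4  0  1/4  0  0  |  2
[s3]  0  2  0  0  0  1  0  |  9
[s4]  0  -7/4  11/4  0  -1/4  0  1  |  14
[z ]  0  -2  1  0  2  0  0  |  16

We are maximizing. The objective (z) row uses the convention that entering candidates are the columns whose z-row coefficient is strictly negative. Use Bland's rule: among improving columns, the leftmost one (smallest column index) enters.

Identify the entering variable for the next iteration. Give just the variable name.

x2

Objective-row coefficients: x1: 0, x2: -2, x3: 1, s1: 0, s2: 2, s3: 0, s4: 0.
Improving columns: x2. Bland's rule picks the smallest column index → x2.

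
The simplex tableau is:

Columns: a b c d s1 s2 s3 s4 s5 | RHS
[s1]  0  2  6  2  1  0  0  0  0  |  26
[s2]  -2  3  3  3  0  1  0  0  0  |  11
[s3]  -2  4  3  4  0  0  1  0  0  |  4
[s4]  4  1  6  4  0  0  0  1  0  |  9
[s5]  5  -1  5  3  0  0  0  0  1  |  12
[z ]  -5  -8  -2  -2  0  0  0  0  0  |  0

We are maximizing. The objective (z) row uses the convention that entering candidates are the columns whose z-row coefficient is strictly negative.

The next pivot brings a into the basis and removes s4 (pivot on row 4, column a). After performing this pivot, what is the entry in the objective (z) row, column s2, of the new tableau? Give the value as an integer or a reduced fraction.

0

Pivot element is row 4, column a: 4.
Normalize row 4: new (row 4, s2) = 0/4 = 0.
z-row ← z-row − (-5)·(new row 4): 0 − (-5)·0 = 0.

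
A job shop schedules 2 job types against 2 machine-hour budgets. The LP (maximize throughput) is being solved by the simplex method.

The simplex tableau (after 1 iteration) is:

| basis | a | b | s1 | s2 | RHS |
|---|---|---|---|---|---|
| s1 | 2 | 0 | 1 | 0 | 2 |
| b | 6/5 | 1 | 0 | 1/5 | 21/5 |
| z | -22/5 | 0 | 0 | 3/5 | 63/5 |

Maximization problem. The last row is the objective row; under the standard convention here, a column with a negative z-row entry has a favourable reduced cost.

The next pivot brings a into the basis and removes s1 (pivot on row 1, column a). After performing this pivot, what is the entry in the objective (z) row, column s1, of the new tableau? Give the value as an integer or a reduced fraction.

Pivot element is row 1, column a: 2.
Normalize row 1: new (row 1, s1) = 1/2 = 1/2.
z-row ← z-row − (-22/5)·(new row 1): 0 − (-22/5)·(1/2) = 11/5.

11/5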